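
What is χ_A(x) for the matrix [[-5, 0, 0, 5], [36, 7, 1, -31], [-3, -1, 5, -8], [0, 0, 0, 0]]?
χ_A(x) = x(x - 6)^2(x + 5)

xI - A = [[x + 5, 0, 0, -5], [-36, x - 7, -1, 31], [3, 1, x - 5, 8], [0, 0, 0, x]].

Expanding det(xI - A) along the first row:
det(xI - A) = + (x + 5)·det([[x - 7, -1, 31], [1, x - 5, 8], [0, 0, x]]) - (0)·det([[-36, -1, 31], [3, x - 5, 8], [0, 0, x]]) + (0)·det([[-36, x - 7, 31], [3, 1, 8], [0, 0, x]]) - (-5)·det([[-36, x - 7, -1], [3, 1, x - 5], [0, 0, 0]]).

Evaluating gives χ_A(x) = x^4 - 7x^3 - 24x^2 + 180x = x(x - 6)^2(x + 5).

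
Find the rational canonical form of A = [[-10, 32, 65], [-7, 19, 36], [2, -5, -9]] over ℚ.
R = [[0, 0, 3], [1, 0, -3], [0, 1, 0]]

The invariant factors of A (the non-unit diagonal entries of the Smith normal form of xI - A over ℚ[x]) are x^3 + 3x - 3, each dividing the next. The characteristic polynomial is their product, x^3 + 3x - 3.

The rational canonical form is the block-diagonal matrix of companion matrices C(f_i):
R = [[0, 0, 3], [1, 0, -3], [0, 1, 0]].

Note the characteristic polynomial does not split into linear factors over ℚ, so A has no Jordan form over ℚ; the rational canonical form exists over any field.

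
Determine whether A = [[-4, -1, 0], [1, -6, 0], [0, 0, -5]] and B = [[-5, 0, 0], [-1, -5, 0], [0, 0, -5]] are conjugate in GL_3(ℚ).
Two matrices over a field are similar if and only if they have the same invariant factors.

Both A and B have characteristic polynomial (x + 5)^3 and minimal polynomial (x + 5)^2. Computing further, both have invariant factors x + 5, (x + 5)^2. Hence A and B are similar.

Yes.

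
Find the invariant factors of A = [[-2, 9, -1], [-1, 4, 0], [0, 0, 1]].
The Jordan structure of A has elementary divisors (x - 1)^3. Arranging the block sizes at each eigenvalue in decreasing order and taking row products gives the invariant factors.

Invariant factors (smallest first, each dividing the next): (x - 1)^3.

Check: the last factor (x - 1)^3 is the minimal polynomial, and the product (x - 1)^3 is the characteristic polynomial.

(x - 1)^3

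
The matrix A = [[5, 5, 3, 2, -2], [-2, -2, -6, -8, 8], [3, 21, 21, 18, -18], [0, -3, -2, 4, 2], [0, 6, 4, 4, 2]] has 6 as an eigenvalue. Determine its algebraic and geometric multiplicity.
algebraic multiplicity 5, geometric multiplicity 3

The characteristic polynomial is (x - 6)^5, so the factor x - 6 appears with exponent 5: the algebraic multiplicity is 5.

rank(A - 6I) = 2, so the eigenspace has dimension 5 - 2 = 3: the geometric multiplicity is 3.

Since 3 < 5, A is not diagonalizable.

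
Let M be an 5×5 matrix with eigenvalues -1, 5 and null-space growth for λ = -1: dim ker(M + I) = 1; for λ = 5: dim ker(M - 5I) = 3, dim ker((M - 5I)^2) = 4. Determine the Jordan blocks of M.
λ = -1: successive nullity increments [1] count blocks of size ≥ k; block sizes are [1].
λ = 5: successive nullity increments [3, 1] count blocks of size ≥ k; block sizes are [2, 1, 1].

Jordan blocks: (-1, 1), (5, 2), (5, 1), (5, 1)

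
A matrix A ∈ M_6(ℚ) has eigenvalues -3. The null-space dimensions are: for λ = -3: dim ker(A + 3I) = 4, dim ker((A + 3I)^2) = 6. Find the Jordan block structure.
Jordan blocks: (-3, 2), (-3, 2), (-3, 1), (-3, 1)

λ = -3: successive nullity increments [4, 2] count blocks of size ≥ k; block sizes are [2, 2, 1, 1].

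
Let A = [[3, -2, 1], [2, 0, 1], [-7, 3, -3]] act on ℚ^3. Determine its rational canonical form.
The invariant factors of A (the non-unit diagonal entries of the Smith normal form of xI - A over ℚ[x]) are x^3 - x + 1, each dividing the next. The characteristic polynomial is their product, x^3 - x + 1.

The rational canonical form is the block-diagonal matrix of companion matrices C(f_i):
R = [[0, 0, -1], [1, 0, 1], [0, 1, 0]].

Note the characteristic polynomial does not split into linear factors over ℚ, so A has no Jordan form over ℚ; the rational canonical form exists over any field.

R = [[0, 0, -1], [1, 0, 1], [0, 1, 0]]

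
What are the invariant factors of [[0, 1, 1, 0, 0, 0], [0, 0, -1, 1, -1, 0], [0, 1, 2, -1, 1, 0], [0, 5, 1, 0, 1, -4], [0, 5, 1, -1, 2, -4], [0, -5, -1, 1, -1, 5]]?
The Jordan structure of A has elementary divisors x, (x - 1)^2, (x - 1), (x - 1), (x - 5). Arranging the block sizes at each eigenvalue in decreasing order and taking row products gives the invariant factors.

Invariant factors (smallest first, each dividing the next): x - 1, x - 1, x(x - 5)(x - 1)^2.

Check: the last factor x(x - 5)(x - 1)^2 is the minimal polynomial, and the product x(x - 5)(x - 1)^4 is the characteristic polynomial.

x - 1, x - 1, x(x - 5)(x - 1)^2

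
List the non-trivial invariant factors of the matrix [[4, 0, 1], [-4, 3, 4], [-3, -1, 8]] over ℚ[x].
(x - 5)^3

The Jordan structure of A has elementary divisors (x - 5)^3. Arranging the block sizes at each eigenvalue in decreasing order and taking row products gives the invariant factors.

Invariant factors (smallest first, each dividing the next): (x - 5)^3.

Check: the last factor (x - 5)^3 is the minimal polynomial, and the product (x - 5)^3 is the characteristic polynomial.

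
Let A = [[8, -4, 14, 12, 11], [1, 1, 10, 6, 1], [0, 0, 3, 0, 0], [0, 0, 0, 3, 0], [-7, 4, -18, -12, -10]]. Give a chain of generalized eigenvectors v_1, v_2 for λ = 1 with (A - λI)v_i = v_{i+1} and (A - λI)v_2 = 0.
v_1 = [[2, 1, 0, 0, -1]]^T, v_2 = [[-1, 1, 0, 0, 1]]^T

We seek v_1 ∈ ker((A - I)^2) \ ker(A - I), then set v_{i+1} = (A - I) v_i.

One such chain is v_1 = [[2, 1, 0, 0, -1]]^T, v_2 = [[-1, 1, 0, 0, 1]]^T. Check: (A - I) v_2 = [[0, 0, 0, 0, 0]]^T = 0.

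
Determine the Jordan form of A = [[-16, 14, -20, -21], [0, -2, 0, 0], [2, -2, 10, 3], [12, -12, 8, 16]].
The characteristic polynomial is det(xI - A) = (x - 6)^2(x + 2)^2, so the eigenvalues are -2 (algebraic multiplicity 2), 6 (algebraic multiplicity 2).

For λ = -2: rank(A + 2I) = 2. The eigenspace has dimension 4 - 2 = 2, so there are 2 Jordan blocks; the rank sequence gives block sizes [1, 1].

For λ = 6: rank(A - 6I) = 3, rank((A - 6I)^2) = 2. The eigenspace has dimension 4 - 3 = 1, so there is 1 Jordan block; the rank sequence gives block sizes [2].

Assembling the blocks gives the Jordan form J above.

J = [[-2, 0, 0, 0], [0, -2, 0, 0], [0, 0, 6, 1], [0, 0, 0, 6]]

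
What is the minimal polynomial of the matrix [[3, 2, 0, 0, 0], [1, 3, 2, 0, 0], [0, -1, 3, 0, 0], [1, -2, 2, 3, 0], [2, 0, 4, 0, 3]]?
The characteristic polynomial factors as (x - 3)^5. The minimal polynomial is ∏(x - λ)^{k_λ} where k_λ is the size of the largest Jordan block at λ.

For λ = 3: rank(A - 3I) = 2, and the largest Jordan block has size 3 (the smallest k with rank((A - 3I)^k) = rank((A - 3I)^(k+1))).

So m_A(x) = (x - 3)^3.

m_A(x) = (x - 3)^3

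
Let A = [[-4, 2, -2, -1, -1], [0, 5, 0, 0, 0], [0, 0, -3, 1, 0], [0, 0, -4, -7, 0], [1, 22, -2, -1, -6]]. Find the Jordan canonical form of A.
J = [[-5, 1, 0, 0, 0], [0, -5, 0, 0, 0], [0, 0, -5, 1, 0], [0, 0, 0, -5, 0], [0, 0, 0, 0, 5]]

The characteristic polynomial is det(xI - A) = (x - 5)(x + 5)^4, so the eigenvalues are -5 (algebraic multiplicity 4), 5 (algebraic multiplicity 1).

For λ = -5: rank(A + 5I) = 3, rank((A + 5I)^2) = 1. The eigenspace has dimension 5 - 3 = 2, so there are 2 Jordan blocks; the rank sequence gives block sizes [2, 2].

For λ = 5: algebraic multiplicity 1 gives one 1×1 block.

Assembling the blocks gives the Jordan form J above.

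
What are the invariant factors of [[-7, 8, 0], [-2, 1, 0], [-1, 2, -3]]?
x + 3, (x + 3)^2

The Jordan structure of A has elementary divisors (x + 3)^2, (x + 3). Arranging the block sizes at each eigenvalue in decreasing order and taking row products gives the invariant factors.

Invariant factors (smallest first, each dividing the next): x + 3, (x + 3)^2.

Check: the last factor (x + 3)^2 is the minimal polynomial, and the product (x + 3)^3 is the characteristic polynomial.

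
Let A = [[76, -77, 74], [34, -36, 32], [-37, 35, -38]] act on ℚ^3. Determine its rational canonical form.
The invariant factors of A (the non-unit diagonal entries of the Smith normal form of xI - A over ℚ[x]) are (x - 6)(x + 2)^2, each dividing the next. The characteristic polynomial is their product, (x - 6)(x + 2)^2.

The rational canonical form is the block-diagonal matrix of companion matrices C(f_i):
R = [[0, 0, 24], [1, 0, 20], [0, 1, 2]].

R = [[0, 0, 24], [1, 0, 20], [0, 1, 2]]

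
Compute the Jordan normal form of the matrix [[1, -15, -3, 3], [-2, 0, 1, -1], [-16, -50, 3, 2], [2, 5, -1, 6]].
J = [[-5, 0, 0, 0], [0, 5, 1, 0], [0, 0, 5, 0], [0, 0, 0, 5]]

The characteristic polynomial is det(xI - A) = (x - 5)^3(x + 5), so the eigenvalues are -5 (algebraic multiplicity 1), 5 (algebraic multiplicity 3).

For λ = -5: algebraic multiplicity 1 gives one 1×1 block.

For λ = 5: rank(A - 5I) = 2, rank((A - 5I)^2) = 1. The eigenspace has dimension 4 - 2 = 2, so there are 2 Jordan blocks; the rank sequence gives block sizes [2, 1].

Assembling the blocks gives the Jordan form J above.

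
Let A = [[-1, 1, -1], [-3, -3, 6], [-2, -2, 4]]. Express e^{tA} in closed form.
e^{tA} = [[1 - t, t*(1 - t), t*(3*t/2 - 1)], [-3*t, -3*t^2 - 3*t + 1, 3*t*(3*t/2 + 2)], [-2*t, 2*t*(-t - 1), 3*t^2 + 4*t + 1]]

A has Jordan form J = [[0, 1, 0], [0, 0, 1], [0, 0, 0]] with A = PJP^{-1}, so e^{tA} = P e^{tJ} P^{-1}.

For a Jordan block J_k(λ), e^{tJ_k(λ)} = e^{λt} · (I + tN + t^2 N^2/2! + ... + t^{k-1} N^{k-1}/(k-1)!) where N is the nilpotent superdiagonal part.

Assembling the blocks and conjugating back gives the entries of e^{tA} as shown above.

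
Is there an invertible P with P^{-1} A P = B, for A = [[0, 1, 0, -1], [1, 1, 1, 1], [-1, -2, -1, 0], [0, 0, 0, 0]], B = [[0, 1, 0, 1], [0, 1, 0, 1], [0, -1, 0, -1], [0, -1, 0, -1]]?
No.

Both have characteristic polynomial x^4, but the minimal polynomial of A is x^3 while the minimal polynomial of B is x^2. The minimal polynomial is a similarity invariant, so A and B are not similar.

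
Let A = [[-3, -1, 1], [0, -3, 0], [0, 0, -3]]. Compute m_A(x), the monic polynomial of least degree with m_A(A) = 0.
The characteristic polynomial factors as (x + 3)^3. The minimal polynomial is ∏(x - λ)^{k_λ} where k_λ is the size of the largest Jordan block at λ.

For λ = -3: rank(A + 3I) = 1, and the largest Jordan block has size 2 (the smallest k with rank((A + 3I)^k) = rank((A + 3I)^(k+1))).

So m_A(x) = (x + 3)^2.

m_A(x) = (x + 3)^2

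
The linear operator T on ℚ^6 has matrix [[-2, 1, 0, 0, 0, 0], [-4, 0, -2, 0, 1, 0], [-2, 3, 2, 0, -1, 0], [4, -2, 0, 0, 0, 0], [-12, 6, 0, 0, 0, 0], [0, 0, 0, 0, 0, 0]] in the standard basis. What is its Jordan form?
The characteristic polynomial is det(xI - A) = x^6, so the eigenvalues are 0 (algebraic multiplicity 6).

For λ = 0: rank(A) = 2, rank(A^2) = 1, rank(A^3) = 0. The eigenspace has dimension 6 - 2 = 4, so there are 4 Jordan blocks; the rank sequence gives block sizes [3, 1, 1, 1].

Assembling the blocks gives the Jordan form J above.

J = [[0, 1, 0, 0, 0, 0], [0, 0, 1, 0, 0, 0], [0, 0, 0, 0, 0, 0], [0, 0, 0, 0, 0, 0], [0, 0, 0, 0, 0, 0], [0, 0, 0, 0, 0, 0]]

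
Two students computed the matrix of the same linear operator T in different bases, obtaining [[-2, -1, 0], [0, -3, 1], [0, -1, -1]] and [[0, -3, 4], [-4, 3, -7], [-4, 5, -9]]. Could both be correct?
Two matrices over a field are similar if and only if they have the same invariant factors.

Both A and B have characteristic polynomial (x + 2)^3 and minimal polynomial (x + 2)^3. Computing further, both have invariant factors (x + 2)^3. Hence A and B are similar.

Yes.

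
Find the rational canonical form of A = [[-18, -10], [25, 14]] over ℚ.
R = [[0, 2], [1, -4]]

The invariant factors of A (the non-unit diagonal entries of the Smith normal form of xI - A over ℚ[x]) are x^2 + 4x - 2, each dividing the next. The characteristic polynomial is their product, x^2 + 4x - 2.

The rational canonical form is the block-diagonal matrix of companion matrices C(f_i):
R = [[0, 2], [1, -4]].

Note the characteristic polynomial does not split into linear factors over ℚ, so A has no Jordan form over ℚ; the rational canonical form exists over any field.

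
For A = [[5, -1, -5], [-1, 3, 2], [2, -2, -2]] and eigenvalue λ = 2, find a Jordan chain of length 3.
v_1 = [[1, 0, 1]]^T, v_2 = [[-2, 1, -2]]^T, v_3 = [[3, -1, 2]]^T

We seek v_1 ∈ ker((A - 2I)^3) \ ker((A - 2I)^2), then set v_{i+1} = (A - 2I) v_i.

One such chain is v_1 = [[1, 0, 1]]^T, v_2 = [[-2, 1, -2]]^T, v_3 = [[3, -1, 2]]^T. Check: (A - 2I) v_3 = [[0, 0, 0]]^T = 0.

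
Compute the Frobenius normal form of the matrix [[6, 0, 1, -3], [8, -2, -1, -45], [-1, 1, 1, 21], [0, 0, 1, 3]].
The invariant factors of A (the non-unit diagonal entries of the Smith normal form of xI - A over ℚ[x]) are x - 6, x(x - 6)(x + 4), each dividing the next. The characteristic polynomial is their product, x(x - 6)^2(x + 4).

The rational canonical form is the block-diagonal matrix of companion matrices C(f_i):
R = [[6, 0, 0, 0], [0, 0, 0, 0], [0, 1, 0, 24], [0, 0, 1, 2]].

R = [[6, 0, 0, 0], [0, 0, 0, 0], [0, 1, 0, 24], [0, 0, 1, 2]]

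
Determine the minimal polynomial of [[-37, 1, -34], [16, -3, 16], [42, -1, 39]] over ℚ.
m_A(x) = (x - 5)(x + 3)^2

The characteristic polynomial factors as (x - 5)(x + 3)^2. The minimal polynomial is ∏(x - λ)^{k_λ} where k_λ is the size of the largest Jordan block at λ.

For λ = -3: rank(A + 3I) = 2, and the largest Jordan block has size 2 (the smallest k with rank((A + 3I)^k) = rank((A + 3I)^(k+1))).
For λ = 5: rank(A - 5I) = 2, and the largest Jordan block has size 1 (the smallest k with rank((A - 5I)^k) = rank((A - 5I)^(k+1))).

So m_A(x) = (x - 5)(x + 3)^2.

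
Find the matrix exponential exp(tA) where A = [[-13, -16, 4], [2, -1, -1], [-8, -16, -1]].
e^{tA} = [[(1 - 8*t)*e^{-5*t}, -16*t*e^{-5*t}, 4*t*e^{-5*t}], [2*t*e^{-5*t}, (4*t + 1)*e^{-5*t}, -t*e^{-5*t}], [-8*t*e^{-5*t}, -16*t*e^{-5*t}, (4*t + 1)*e^{-5*t}]]

A has Jordan form J = [[-5, 1, 0], [0, -5, 0], [0, 0, -5]] with A = PJP^{-1}, so e^{tA} = P e^{tJ} P^{-1}.

For a Jordan block J_k(λ), e^{tJ_k(λ)} = e^{λt} · (I + tN + t^2 N^2/2! + ... + t^{k-1} N^{k-1}/(k-1)!) where N is the nilpotent superdiagonal part.

Assembling the blocks and conjugating back gives the entries of e^{tA} as shown above.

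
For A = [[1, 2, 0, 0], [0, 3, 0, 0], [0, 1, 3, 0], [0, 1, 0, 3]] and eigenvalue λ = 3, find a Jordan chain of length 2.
v_1 = [[1, 1, -1, -2]]^T, v_2 = [[0, 0, 1, 1]]^T

We seek v_1 ∈ ker((A - 3I)^2) \ ker(A - 3I), then set v_{i+1} = (A - 3I) v_i.

One such chain is v_1 = [[1, 1, -1, -2]]^T, v_2 = [[0, 0, 1, 1]]^T. Check: (A - 3I) v_2 = [[0, 0, 0, 0]]^T = 0.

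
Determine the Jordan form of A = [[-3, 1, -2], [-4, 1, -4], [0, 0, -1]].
The characteristic polynomial is det(xI - A) = (x + 1)^3, so the eigenvalues are -1 (algebraic multiplicity 3).

For λ = -1: rank(A + I) = 1, rank((A + I)^2) = 0. The eigenspace has dimension 3 - 1 = 2, so there are 2 Jordan blocks; the rank sequence gives block sizes [2, 1].

Assembling the blocks gives the Jordan form J above.

J = [[-1, 1, 0], [0, -1, 0], [0, 0, -1]]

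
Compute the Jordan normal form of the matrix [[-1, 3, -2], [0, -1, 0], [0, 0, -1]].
J = [[-1, 1, 0], [0, -1, 0], [0, 0, -1]]

The characteristic polynomial is det(xI - A) = (x + 1)^3, so the eigenvalues are -1 (algebraic multiplicity 3).

For λ = -1: rank(A + I) = 1, rank((A + I)^2) = 0. The eigenspace has dimension 3 - 1 = 2, so there are 2 Jordan blocks; the rank sequence gives block sizes [2, 1].

Assembling the blocks gives the Jordan form J above.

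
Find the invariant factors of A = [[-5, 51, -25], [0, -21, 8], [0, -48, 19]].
(x - 3)(x + 5)^2

The Jordan structure of A has elementary divisors (x + 5)^2, (x - 3). Arranging the block sizes at each eigenvalue in decreasing order and taking row products gives the invariant factors.

Invariant factors (smallest first, each dividing the next): (x - 3)(x + 5)^2.

Check: the last factor (x - 3)(x + 5)^2 is the minimal polynomial, and the product (x - 3)(x + 5)^2 is the characteristic polynomial.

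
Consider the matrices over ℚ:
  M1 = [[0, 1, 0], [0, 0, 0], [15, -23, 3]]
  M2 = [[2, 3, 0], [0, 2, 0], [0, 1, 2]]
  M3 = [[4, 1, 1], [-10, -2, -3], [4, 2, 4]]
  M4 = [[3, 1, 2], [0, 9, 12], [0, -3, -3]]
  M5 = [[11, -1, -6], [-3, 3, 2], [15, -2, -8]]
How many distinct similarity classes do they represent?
4 classes: {M1}, {M2}, {M3, M5}, {M4}

Characteristic polynomials: χ_{M1} = x^2(x - 3), χ_{M2} = (x - 2)^3, χ_{M3} = (x - 2)^3, χ_{M4} = (x - 3)^3, χ_{M5} = (x - 2)^3.

{M1}: invariant factors x^2(x - 3).

{M2}: invariant factors x - 2, (x - 2)^2.

{M3, M5}: invariant factors (x - 2)^3.

{M4}: invariant factors x - 3, (x - 3)^2.

Matrices are similar if and only if their invariant-factor lists agree; the partition into similarity classes is {M1}, {M2}, {M3, M5}, {M4}.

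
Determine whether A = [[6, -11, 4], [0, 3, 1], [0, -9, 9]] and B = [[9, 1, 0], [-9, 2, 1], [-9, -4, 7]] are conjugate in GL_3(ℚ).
Yes.

Two matrices over a field are similar if and only if they have the same invariant factors.

Both A and B have characteristic polynomial (x - 6)^3 and minimal polynomial (x - 6)^3. Computing further, both have invariant factors (x - 6)^3. Hence A and B are similar.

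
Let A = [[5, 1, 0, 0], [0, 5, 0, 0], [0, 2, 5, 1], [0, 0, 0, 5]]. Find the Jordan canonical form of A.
J = [[5, 1, 0, 0], [0, 5, 0, 0], [0, 0, 5, 1], [0, 0, 0, 5]]

The characteristic polynomial is det(xI - A) = (x - 5)^4, so the eigenvalues are 5 (algebraic multiplicity 4).

For λ = 5: rank(A - 5I) = 2, rank((A - 5I)^2) = 0. The eigenspace has dimension 4 - 2 = 2, so there are 2 Jordan blocks; the rank sequence gives block sizes [2, 2].

Assembling the blocks gives the Jordan form J above.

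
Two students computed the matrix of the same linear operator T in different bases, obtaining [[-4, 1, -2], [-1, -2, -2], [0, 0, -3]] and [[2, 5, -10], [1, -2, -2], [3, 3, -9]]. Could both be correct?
Two matrices over a field are similar if and only if they have the same invariant factors.

Both A and B have characteristic polynomial (x + 3)^3 and minimal polynomial (x + 3)^2. Computing further, both have invariant factors x + 3, (x + 3)^2. Hence A and B are similar.

Yes.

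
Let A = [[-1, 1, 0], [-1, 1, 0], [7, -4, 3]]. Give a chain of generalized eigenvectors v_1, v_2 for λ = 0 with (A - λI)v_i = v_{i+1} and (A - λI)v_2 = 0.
We seek v_1 ∈ ker(A^2) \ ker(A), then set v_{i+1} = A v_i.

One such chain is v_1 = [[1, 2, 0]]^T, v_2 = [[1, 1, -1]]^T. Check: A v_2 = [[0, 0, 0]]^T = 0.

v_1 = [[1, 2, 0]]^T, v_2 = [[1, 1, -1]]^T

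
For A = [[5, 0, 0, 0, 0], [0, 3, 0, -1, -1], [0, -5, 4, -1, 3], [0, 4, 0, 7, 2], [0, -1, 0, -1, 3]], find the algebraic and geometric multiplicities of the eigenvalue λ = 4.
algebraic multiplicity 3, geometric multiplicity 2

The characteristic polynomial is (x - 5)^2(x - 4)^3, so the factor x - 4 appears with exponent 3: the algebraic multiplicity is 3.

rank(A - 4I) = 3, so the eigenspace has dimension 5 - 3 = 2: the geometric multiplicity is 2.

Since 2 < 3, A is not diagonalizable.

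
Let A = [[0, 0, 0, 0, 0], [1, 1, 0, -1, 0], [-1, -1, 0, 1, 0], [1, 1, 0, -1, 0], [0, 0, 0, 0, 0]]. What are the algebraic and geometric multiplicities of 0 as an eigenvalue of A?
algebraic multiplicity 5, geometric multiplicity 4

The characteristic polynomial is x^5, so the factor x appears with exponent 5: the algebraic multiplicity is 5.

rank(A) = 1, so the eigenspace has dimension 5 - 1 = 4: the geometric multiplicity is 4.

Since 4 < 5, A is not diagonalizable.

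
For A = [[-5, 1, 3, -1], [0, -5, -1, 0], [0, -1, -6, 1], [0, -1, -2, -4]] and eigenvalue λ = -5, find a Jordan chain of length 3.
We seek v_1 ∈ ker((A + 5I)^3) \ ker((A + 5I)^2), then set v_{i+1} = (A + 5I) v_i.

One such chain is v_1 = [[-1, 1, 0, 0]]^T, v_2 = [[1, 0, -1, -1]]^T, v_3 = [[-2, 1, 0, 1]]^T. Check: (A + 5I) v_3 = [[0, 0, 0, 0]]^T = 0.

v_1 = [[-1, 1, 0, 0]]^T, v_2 = [[1, 0, -1, -1]]^T, v_3 = [[-2, 1, 0, 1]]^T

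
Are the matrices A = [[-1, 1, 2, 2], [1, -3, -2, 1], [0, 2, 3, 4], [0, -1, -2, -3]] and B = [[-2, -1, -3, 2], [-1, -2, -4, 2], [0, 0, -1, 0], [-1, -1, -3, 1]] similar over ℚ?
Two matrices over a field are similar if and only if they have the same invariant factors.

Both A and B have characteristic polynomial (x + 1)^4 and minimal polynomial (x + 1)^3. Computing further, both have invariant factors x + 1, (x + 1)^3. Hence A and B are similar.

Yes.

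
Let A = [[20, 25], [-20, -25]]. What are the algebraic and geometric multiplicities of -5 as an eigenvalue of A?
algebraic multiplicity 1, geometric multiplicity 1

The characteristic polynomial is x(x + 5), so the factor x + 5 appears with exponent 1: the algebraic multiplicity is 1.

rank(A + 5I) = 1, so the eigenspace has dimension 2 - 1 = 1: the geometric multiplicity is 1.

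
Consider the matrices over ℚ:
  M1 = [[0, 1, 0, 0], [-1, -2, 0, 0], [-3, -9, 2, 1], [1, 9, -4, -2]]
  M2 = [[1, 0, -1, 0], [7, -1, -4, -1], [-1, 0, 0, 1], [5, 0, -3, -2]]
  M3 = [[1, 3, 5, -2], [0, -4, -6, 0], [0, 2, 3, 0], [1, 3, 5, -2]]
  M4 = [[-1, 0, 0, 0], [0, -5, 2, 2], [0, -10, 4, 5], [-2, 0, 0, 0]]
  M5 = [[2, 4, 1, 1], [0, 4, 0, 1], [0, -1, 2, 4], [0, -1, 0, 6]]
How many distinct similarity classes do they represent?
Characteristic polynomials: χ_{M1} = x^2(x + 1)^2, χ_{M2} = x^2(x + 1)^2, χ_{M3} = x^2(x + 1)^2, χ_{M4} = x^2(x + 1)^2, χ_{M5} = (x - 5)^2(x - 2)^2.

{M1}: invariant factors x^2(x + 1)^2.

{M2, M4}: invariant factors x + 1, x^2(x + 1).

{M3}: invariant factors x, x(x + 1)^2.

{M5}: invariant factors (x - 5)^2(x - 2)^2.

Matrices are similar if and only if their invariant-factor lists agree; the partition into similarity classes is {M1}, {M2, M4}, {M3}, {M5}.

4 classes: {M1}, {M2, M4}, {M3}, {M5}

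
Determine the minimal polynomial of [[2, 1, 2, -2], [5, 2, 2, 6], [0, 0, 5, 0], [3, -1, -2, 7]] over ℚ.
The characteristic polynomial factors as (x - 5)^2(x - 3)^2. The minimal polynomial is ∏(x - λ)^{k_λ} where k_λ is the size of the largest Jordan block at λ.

For λ = 3: rank(A - 3I) = 3, and the largest Jordan block has size 2 (the smallest k with rank((A - 3I)^k) = rank((A - 3I)^(k+1))).
For λ = 5: rank(A - 5I) = 2, and the largest Jordan block has size 1 (the smallest k with rank((A - 5I)^k) = rank((A - 5I)^(k+1))).

So m_A(x) = (x - 5)(x - 3)^2.

m_A(x) = (x - 5)(x - 3)^2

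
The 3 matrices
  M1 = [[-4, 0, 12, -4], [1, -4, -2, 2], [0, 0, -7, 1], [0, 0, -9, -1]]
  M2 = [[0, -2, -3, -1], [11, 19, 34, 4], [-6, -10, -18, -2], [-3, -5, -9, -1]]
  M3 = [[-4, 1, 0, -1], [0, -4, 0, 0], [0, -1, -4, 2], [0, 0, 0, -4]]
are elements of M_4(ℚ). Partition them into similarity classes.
2 classes: {M1, M3}, {M2}

Characteristic polynomials: χ_{M1} = (x + 4)^4, χ_{M2} = x^4, χ_{M3} = (x + 4)^4.

{M1, M3}: invariant factors (x + 4)^2, (x + 4)^2.

{M2}: invariant factors x, x^3.

Matrices are similar if and only if their invariant-factor lists agree; the partition into similarity classes is {M1, M3}, {M2}.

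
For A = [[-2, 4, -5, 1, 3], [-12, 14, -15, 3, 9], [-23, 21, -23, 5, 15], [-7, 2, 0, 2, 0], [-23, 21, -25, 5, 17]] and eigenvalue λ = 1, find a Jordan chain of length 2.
We seek v_1 ∈ ker((A - I)^2) \ ker(A - I), then set v_{i+1} = (A - I) v_i.

One such chain is v_1 = [[0, 0, 0, 1, 0]]^T, v_2 = [[1, 3, 5, 1, 5]]^T. Check: (A - I) v_2 = [[0, 0, 0, 0, 0]]^T = 0.

v_1 = [[0, 0, 0, 1, 0]]^T, v_2 = [[1, 3, 5, 1, 5]]^T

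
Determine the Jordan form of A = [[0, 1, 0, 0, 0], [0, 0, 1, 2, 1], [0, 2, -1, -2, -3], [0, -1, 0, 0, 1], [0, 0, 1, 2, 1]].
The characteristic polynomial is det(xI - A) = x^5, so the eigenvalues are 0 (algebraic multiplicity 5).

For λ = 0: rank(A) = 3, rank(A^2) = 1, rank(A^3) = 0. The eigenspace has dimension 5 - 3 = 2, so there are 2 Jordan blocks; the rank sequence gives block sizes [3, 2].

Assembling the blocks gives the Jordan form J above.

J = [[0, 1, 0, 0, 0], [0, 0, 1, 0, 0], [0, 0, 0, 0, 0], [0, 0, 0, 0, 1], [0, 0, 0, 0, 0]]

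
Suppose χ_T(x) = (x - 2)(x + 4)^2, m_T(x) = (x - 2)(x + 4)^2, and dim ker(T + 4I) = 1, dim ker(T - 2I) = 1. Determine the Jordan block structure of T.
λ = -4: algebraic multiplicity 2 (exponent in χ_T), largest block size 2 (exponent in m_T), 1 block (geometric multiplicity). This forces block sizes [2].
λ = 2: algebraic multiplicity 1 (exponent in χ_T), largest block size 1 (exponent in m_T), 1 block (geometric multiplicity). This forces block sizes [1].

Jordan blocks: (-4, 2), (2, 1)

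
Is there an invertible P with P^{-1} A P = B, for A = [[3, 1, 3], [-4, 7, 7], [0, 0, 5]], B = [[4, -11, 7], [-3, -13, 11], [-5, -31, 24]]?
Two matrices over a field are similar if and only if they have the same invariant factors.

Both A and B have characteristic polynomial (x - 5)^3 and minimal polynomial (x - 5)^3. Computing further, both have invariant factors (x - 5)^3. Hence A and B are similar.

Yes.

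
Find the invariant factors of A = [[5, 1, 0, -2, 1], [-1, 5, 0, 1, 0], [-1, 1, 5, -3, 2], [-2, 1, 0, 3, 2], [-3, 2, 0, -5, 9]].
The Jordan structure of A has elementary divisors (x - 5)^2, (x - 5), (x - 6)^2. Arranging the block sizes at each eigenvalue in decreasing order and taking row products gives the invariant factors.

Invariant factors (smallest first, each dividing the next): x - 5, (x - 6)^2(x - 5)^2.

Check: the last factor (x - 6)^2(x - 5)^2 is the minimal polynomial, and the product (x - 6)^2(x - 5)^3 is the characteristic polynomial.

x - 5, (x - 6)^2(x - 5)^2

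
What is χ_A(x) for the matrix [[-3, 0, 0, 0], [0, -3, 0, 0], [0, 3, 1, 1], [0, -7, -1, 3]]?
χ_A(x) = (x - 2)^2(x + 3)^2

xI - A = [[x + 3, 0, 0, 0], [0, x + 3, 0, 0], [0, -3, x - 1, -1], [0, 7, 1, x - 3]].

Expanding det(xI - A) along the first row:
det(xI - A) = + (x + 3)·det([[x + 3, 0, 0], [-3, x - 1, -1], [7, 1, x - 3]]) - (0)·det([[0, 0, 0], [0, x - 1, -1], [0, 1, x - 3]]) + (0)·det([[0, x + 3, 0], [0, -3, -1], [0, 7, x - 3]]) - (0)·det([[0, x + 3, 0], [0, -3, x - 1], [0, 7, 1]]).

Evaluating gives χ_A(x) = x^4 + 2x^3 - 11x^2 - 12x + 36 = (x - 2)^2(x + 3)^2.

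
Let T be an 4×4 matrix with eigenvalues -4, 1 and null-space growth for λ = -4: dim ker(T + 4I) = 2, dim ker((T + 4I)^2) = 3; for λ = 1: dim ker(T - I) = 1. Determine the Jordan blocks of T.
Jordan blocks: (-4, 2), (-4, 1), (1, 1)

λ = -4: successive nullity increments [2, 1] count blocks of size ≥ k; block sizes are [2, 1].
λ = 1: successive nullity increments [1] count blocks of size ≥ k; block sizes are [1].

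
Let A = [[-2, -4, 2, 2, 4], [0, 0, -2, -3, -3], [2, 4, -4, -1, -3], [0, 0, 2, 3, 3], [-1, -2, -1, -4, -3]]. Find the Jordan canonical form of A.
J = [[-2, 1, 0, 0, 0], [0, -2, 1, 0, 0], [0, 0, -2, 0, 0], [0, 0, 0, 0, 0], [0, 0, 0, 0, 0]]

The characteristic polynomial is det(xI - A) = x^2(x + 2)^3, so the eigenvalues are -2 (algebraic multiplicity 3), 0 (algebraic multiplicity 2).

For λ = -2: rank(A + 2I) = 4, rank((A + 2I)^2) = 3, rank((A + 2I)^3) = 2. The eigenspace has dimension 5 - 4 = 1, so there is 1 Jordan block; the rank sequence gives block sizes [3].

For λ = 0: rank(A) = 3. The eigenspace has dimension 5 - 3 = 2, so there are 2 Jordan blocks; the rank sequence gives block sizes [1, 1].

Assembling the blocks gives the Jordan form J above.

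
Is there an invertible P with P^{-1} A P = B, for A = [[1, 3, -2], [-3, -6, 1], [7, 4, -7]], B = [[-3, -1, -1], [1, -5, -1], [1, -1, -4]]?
Yes.

Two matrices over a field are similar if and only if they have the same invariant factors.

Both A and B have characteristic polynomial (x + 4)^3 and minimal polynomial (x + 4)^3. Computing further, both have invariant factors (x + 4)^3. Hence A and B are similar.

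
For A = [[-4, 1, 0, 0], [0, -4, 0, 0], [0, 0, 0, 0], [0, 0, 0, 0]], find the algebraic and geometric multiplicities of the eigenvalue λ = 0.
The characteristic polynomial is x^2(x + 4)^2, so the factor x appears with exponent 2: the algebraic multiplicity is 2.

rank(A) = 2, so the eigenspace has dimension 4 - 2 = 2: the geometric multiplicity is 2.

algebraic multiplicity 2, geometric multiplicity 2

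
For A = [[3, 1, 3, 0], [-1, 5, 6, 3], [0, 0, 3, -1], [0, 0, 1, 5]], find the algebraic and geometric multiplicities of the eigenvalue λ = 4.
algebraic multiplicity 4, geometric multiplicity 2

The characteristic polynomial is (x - 4)^4, so the factor x - 4 appears with exponent 4: the algebraic multiplicity is 4.

rank(A - 4I) = 2, so the eigenspace has dimension 4 - 2 = 2: the geometric multiplicity is 2.

Since 2 < 4, A is not diagonalizable.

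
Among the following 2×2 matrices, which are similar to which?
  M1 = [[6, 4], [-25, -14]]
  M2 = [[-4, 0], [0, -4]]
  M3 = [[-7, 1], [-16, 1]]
Characteristic polynomials: χ_{M1} = (x + 4)^2, χ_{M2} = (x + 4)^2, χ_{M3} = (x + 3)^2.

{M1}: invariant factors (x + 4)^2.

{M2}: invariant factors x + 4, x + 4.

{M3}: invariant factors (x + 3)^2.

Matrices are similar if and only if their invariant-factor lists agree; the partition into similarity classes is {M1}, {M2}, {M3}.

3 classes: {M1}, {M2}, {M3}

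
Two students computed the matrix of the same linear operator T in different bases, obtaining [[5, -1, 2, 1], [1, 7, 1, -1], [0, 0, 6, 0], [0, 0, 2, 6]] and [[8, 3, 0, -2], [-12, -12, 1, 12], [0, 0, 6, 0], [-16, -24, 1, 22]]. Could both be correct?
Two matrices over a field are similar if and only if they have the same invariant factors.

Both A and B have characteristic polynomial (x - 6)^4 and minimal polynomial (x - 6)^3. Computing further, both have invariant factors x - 6, (x - 6)^3. Hence A and B are similar.

Yes.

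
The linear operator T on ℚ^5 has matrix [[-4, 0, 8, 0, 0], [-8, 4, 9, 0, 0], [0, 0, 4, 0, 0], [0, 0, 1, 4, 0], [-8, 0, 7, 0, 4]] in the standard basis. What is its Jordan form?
J = [[-4, 0, 0, 0, 0], [0, 4, 1, 0, 0], [0, 0, 4, 0, 0], [0, 0, 0, 4, 0], [0, 0, 0, 0, 4]]

The characteristic polynomial is det(xI - A) = (x - 4)^4(x + 4), so the eigenvalues are -4 (algebraic multiplicity 1), 4 (algebraic multiplicity 4).

For λ = -4: algebraic multiplicity 1 gives one 1×1 block.

For λ = 4: rank(A - 4I) = 2, rank((A - 4I)^2) = 1. The eigenspace has dimension 5 - 2 = 3, so there are 3 Jordan blocks; the rank sequence gives block sizes [2, 1, 1].

Assembling the blocks gives the Jordan form J above.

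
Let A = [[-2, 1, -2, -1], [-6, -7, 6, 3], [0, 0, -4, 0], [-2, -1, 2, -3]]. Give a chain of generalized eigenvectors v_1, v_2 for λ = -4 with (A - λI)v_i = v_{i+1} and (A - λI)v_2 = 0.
v_1 = [[0, 1, 0, 0]]^T, v_2 = [[1, -3, 0, -1]]^T

We seek v_1 ∈ ker((A + 4I)^2) \ ker(A + 4I), then set v_{i+1} = (A + 4I) v_i.

One such chain is v_1 = [[0, 1, 0, 0]]^T, v_2 = [[1, -3, 0, -1]]^T. Check: (A + 4I) v_2 = [[0, 0, 0, 0]]^T = 0.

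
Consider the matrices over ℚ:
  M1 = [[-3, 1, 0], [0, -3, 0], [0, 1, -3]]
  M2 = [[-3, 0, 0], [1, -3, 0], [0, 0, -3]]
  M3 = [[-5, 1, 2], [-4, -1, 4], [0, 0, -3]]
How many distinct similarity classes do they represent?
Characteristic polynomials: χ_{M1} = (x + 3)^3, χ_{M2} = (x + 3)^3, χ_{M3} = (x + 3)^3.

{M1, M2, M3}: invariant factors x + 3, (x + 3)^2.

Matrices are similar if and only if their invariant-factor lists agree; the partition into similarity classes is {M1, M2, M3}.

1 class: {M1, M2, M3}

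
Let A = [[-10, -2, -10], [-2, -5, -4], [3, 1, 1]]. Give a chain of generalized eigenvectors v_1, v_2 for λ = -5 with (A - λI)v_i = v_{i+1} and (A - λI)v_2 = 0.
We seek v_1 ∈ ker((A + 5I)^2) \ ker(A + 5I), then set v_{i+1} = (A + 5I) v_i.

One such chain is v_1 = [[0, 1, 0]]^T, v_2 = [[-2, 0, 1]]^T. Check: (A + 5I) v_2 = [[0, 0, 0]]^T = 0.

v_1 = [[0, 1, 0]]^T, v_2 = [[-2, 0, 1]]^T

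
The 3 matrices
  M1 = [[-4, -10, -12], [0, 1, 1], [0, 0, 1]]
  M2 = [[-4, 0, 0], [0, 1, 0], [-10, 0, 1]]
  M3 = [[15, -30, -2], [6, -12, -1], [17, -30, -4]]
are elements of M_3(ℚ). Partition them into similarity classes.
Characteristic polynomials: χ_{M1} = (x - 1)^2(x + 4), χ_{M2} = (x - 1)^2(x + 4), χ_{M3} = (x - 3)(x + 2)^2.

{M1}: invariant factors (x - 1)^2(x + 4).

{M2}: invariant factors x - 1, (x - 1)(x + 4).

{M3}: invariant factors (x - 3)(x + 2)^2.

Matrices are similar if and only if their invariant-factor lists agree; the partition into similarity classes is {M1}, {M2}, {M3}.

3 classes: {M1}, {M2}, {M3}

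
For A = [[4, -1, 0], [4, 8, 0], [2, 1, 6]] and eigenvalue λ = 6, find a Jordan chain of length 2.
We seek v_1 ∈ ker((A - 6I)^2) \ ker(A - 6I), then set v_{i+1} = (A - 6I) v_i.

One such chain is v_1 = [[-2, 5, 1]]^T, v_2 = [[-1, 2, 1]]^T. Check: (A - 6I) v_2 = [[0, 0, 0]]^T = 0.

v_1 = [[-2, 5, 1]]^T, v_2 = [[-1, 2, 1]]^T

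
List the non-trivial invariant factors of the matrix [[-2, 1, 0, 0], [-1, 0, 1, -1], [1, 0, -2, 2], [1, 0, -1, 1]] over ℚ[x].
x(x + 1)^3

The Jordan structure of A has elementary divisors (x + 1)^3, x. Arranging the block sizes at each eigenvalue in decreasing order and taking row products gives the invariant factors.

Invariant factors (smallest first, each dividing the next): x(x + 1)^3.

Check: the last factor x(x + 1)^3 is the minimal polynomial, and the product x(x + 1)^3 is the characteristic polynomial.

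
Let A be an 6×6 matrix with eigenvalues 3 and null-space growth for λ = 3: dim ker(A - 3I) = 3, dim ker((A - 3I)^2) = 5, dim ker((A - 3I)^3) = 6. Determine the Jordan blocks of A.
Jordan blocks: (3, 3), (3, 2), (3, 1)

λ = 3: successive nullity increments [3, 2, 1] count blocks of size ≥ k; block sizes are [3, 2, 1].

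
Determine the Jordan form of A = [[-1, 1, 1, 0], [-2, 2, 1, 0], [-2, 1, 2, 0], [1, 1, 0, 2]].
The characteristic polynomial is det(xI - A) = (x - 2)(x - 1)^3, so the eigenvalues are 1 (algebraic multiplicity 3), 2 (algebraic multiplicity 1).

For λ = 1: rank(A - I) = 2, rank((A - I)^2) = 1. The eigenspace has dimension 4 - 2 = 2, so there are 2 Jordan blocks; the rank sequence gives block sizes [2, 1].

For λ = 2: algebraic multiplicity 1 gives one 1×1 block.

Assembling the blocks gives the Jordan form J above.

J = [[1, 1, 0, 0], [0, 1, 0, 0], [0, 0, 1, 0], [0, 0, 0, 2]]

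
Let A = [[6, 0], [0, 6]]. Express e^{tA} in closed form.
e^{tA} = [[e^{6*t}, 0], [0, e^{6*t}]]

A has Jordan form J = [[6, 0], [0, 6]] with A = PJP^{-1}, so e^{tA} = P e^{tJ} P^{-1}.

For a Jordan block J_k(λ), e^{tJ_k(λ)} = e^{λt} · (I + tN + t^2 N^2/2! + ... + t^{k-1} N^{k-1}/(k-1)!) where N is the nilpotent superdiagonal part.

Assembling the blocks and conjugating back gives the entries of e^{tA} as shown above.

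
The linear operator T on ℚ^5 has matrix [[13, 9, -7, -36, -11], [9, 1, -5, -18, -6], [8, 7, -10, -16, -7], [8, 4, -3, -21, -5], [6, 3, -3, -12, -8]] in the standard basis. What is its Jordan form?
J = [[-5, 1, 0, 0, 0], [0, -5, 1, 0, 0], [0, 0, -5, 0, 0], [0, 0, 0, -5, 1], [0, 0, 0, 0, -5]]

The characteristic polynomial is det(xI - A) = (x + 5)^5, so the eigenvalues are -5 (algebraic multiplicity 5).

For λ = -5: rank(A + 5I) = 3, rank((A + 5I)^2) = 1, rank((A + 5I)^3) = 0. The eigenspace has dimension 5 - 3 = 2, so there are 2 Jordan blocks; the rank sequence gives block sizes [3, 2].

Assembling the blocks gives the Jordan form J above.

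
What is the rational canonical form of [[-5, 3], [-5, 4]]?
The invariant factors of A (the non-unit diagonal entries of the Smith normal form of xI - A over ℚ[x]) are x^2 + x - 5, each dividing the next. The characteristic polynomial is their product, x^2 + x - 5.

The rational canonical form is the block-diagonal matrix of companion matrices C(f_i):
R = [[0, 5], [1, -1]].

Note the characteristic polynomial does not split into linear factors over ℚ, so A has no Jordan form over ℚ; the rational canonical form exists over any field.

R = [[0, 5], [1, -1]]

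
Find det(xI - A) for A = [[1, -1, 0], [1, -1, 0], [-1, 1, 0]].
xI - A = [[x - 1, 1, 0], [-1, x + 1, 0], [1, -1, x]].

Expanding det(xI - A) along the first row:
det(xI - A) = + (x - 1)·det([[x + 1, 0], [-1, x]]) - (1)·det([[-1, 0], [1, x]]) + (0)·det([[-1, x + 1], [1, -1]]).

Evaluating gives χ_A(x) = x^3.

χ_A(x) = x^3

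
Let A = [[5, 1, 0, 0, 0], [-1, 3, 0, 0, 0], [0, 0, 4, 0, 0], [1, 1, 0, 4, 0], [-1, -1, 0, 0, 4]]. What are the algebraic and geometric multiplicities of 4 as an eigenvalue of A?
algebraic multiplicity 5, geometric multiplicity 4

The characteristic polynomial is (x - 4)^5, so the factor x - 4 appears with exponent 5: the algebraic multiplicity is 5.

rank(A - 4I) = 1, so the eigenspace has dimension 5 - 1 = 4: the geometric multiplicity is 4.

Since 4 < 5, A is not diagonalizable.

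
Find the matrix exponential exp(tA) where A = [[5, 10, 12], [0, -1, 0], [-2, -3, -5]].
e^{tA} = [[5*sinh(t) + cosh(t), 2*(-t + 3*e^{2*t} - 3)*e^{-t}, 12*sinh(t)], [0, e^{-t}, 0], [-2*sinh(t), (t - 2*e^{2*t} + 2)*e^{-t}, -5*sinh(t) + cosh(t)]]

A has Jordan form J = [[-1, 1, 0], [0, -1, 0], [0, 0, 1]] with A = PJP^{-1}, so e^{tA} = P e^{tJ} P^{-1}.

For a Jordan block J_k(λ), e^{tJ_k(λ)} = e^{λt} · (I + tN + t^2 N^2/2! + ... + t^{k-1} N^{k-1}/(k-1)!) where N is the nilpotent superdiagonal part.

Assembling the blocks and conjugating back gives the entries of e^{tA} as shown above.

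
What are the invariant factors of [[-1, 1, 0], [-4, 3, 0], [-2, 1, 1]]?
The Jordan structure of A has elementary divisors (x - 1)^2, (x - 1). Arranging the block sizes at each eigenvalue in decreasing order and taking row products gives the invariant factors.

Invariant factors (smallest first, each dividing the next): x - 1, (x - 1)^2.

Check: the last factor (x - 1)^2 is the minimal polynomial, and the product (x - 1)^3 is the characteristic polynomial.

x - 1, (x - 1)^2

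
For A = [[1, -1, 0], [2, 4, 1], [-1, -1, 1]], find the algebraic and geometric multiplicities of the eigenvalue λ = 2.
The characteristic polynomial is (x - 2)^3, so the factor x - 2 appears with exponent 3: the algebraic multiplicity is 3.

rank(A - 2I) = 2, so the eigenspace has dimension 3 - 2 = 1: the geometric multiplicity is 1.

Since 1 < 3, A is not diagonalizable.

algebraic multiplicity 3, geometric multiplicity 1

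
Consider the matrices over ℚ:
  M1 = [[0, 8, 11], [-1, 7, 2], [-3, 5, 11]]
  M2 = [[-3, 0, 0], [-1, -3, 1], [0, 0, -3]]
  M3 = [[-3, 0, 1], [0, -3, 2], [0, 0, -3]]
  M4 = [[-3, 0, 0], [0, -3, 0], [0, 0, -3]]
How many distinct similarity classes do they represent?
3 classes: {M1}, {M2, M3}, {M4}

Characteristic polynomials: χ_{M1} = (x - 6)^3, χ_{M2} = (x + 3)^3, χ_{M3} = (x + 3)^3, χ_{M4} = (x + 3)^3.

{M1}: invariant factors (x - 6)^3.

{M2, M3}: invariant factors x + 3, (x + 3)^2.

{M4}: invariant factors x + 3, x + 3, x + 3.

Matrices are similar if and only if their invariant-factor lists agree; the partition into similarity classes is {M1}, {M2, M3}, {M4}.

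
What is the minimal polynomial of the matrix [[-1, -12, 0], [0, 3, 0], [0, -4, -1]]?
m_A(x) = (x - 3)(x + 1)

The characteristic polynomial factors as (x - 3)(x + 1)^2. The minimal polynomial is ∏(x - λ)^{k_λ} where k_λ is the size of the largest Jordan block at λ.

For λ = -1: rank(A + I) = 1, and the largest Jordan block has size 1 (the smallest k with rank((A + I)^k) = rank((A + I)^(k+1))).
For λ = 3: rank(A - 3I) = 2, and the largest Jordan block has size 1 (the smallest k with rank((A - 3I)^k) = rank((A - 3I)^(k+1))).

So m_A(x) = (x - 3)(x + 1).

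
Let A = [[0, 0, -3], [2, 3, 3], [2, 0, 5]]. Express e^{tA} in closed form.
e^{tA} = [[(3 - 2*e^{t})*e^{2*t}, 0, 3*(1 - e^{t})*e^{2*t}], [2*t*e^{3*t}, e^{3*t}, 3*t*e^{3*t}], [2*(e^{t} - 1)*e^{2*t}, 0, (3*e^{t} - 2)*e^{2*t}]]

A has Jordan form J = [[2, 0, 0], [0, 3, 1], [0, 0, 3]] with A = PJP^{-1}, so e^{tA} = P e^{tJ} P^{-1}.

For a Jordan block J_k(λ), e^{tJ_k(λ)} = e^{λt} · (I + tN + t^2 N^2/2! + ... + t^{k-1} N^{k-1}/(k-1)!) where N is the nilpotent superdiagonal part.

Assembling the blocks and conjugating back gives the entries of e^{tA} as shown above.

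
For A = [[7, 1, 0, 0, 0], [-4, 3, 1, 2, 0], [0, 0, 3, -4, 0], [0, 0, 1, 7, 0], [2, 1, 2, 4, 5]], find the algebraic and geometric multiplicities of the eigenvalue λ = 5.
The characteristic polynomial is (x - 5)^5, so the factor x - 5 appears with exponent 5: the algebraic multiplicity is 5.

rank(A - 5I) = 2, so the eigenspace has dimension 5 - 2 = 3: the geometric multiplicity is 3.

Since 3 < 5, A is not diagonalizable.

algebraic multiplicity 5, geometric multiplicity 3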